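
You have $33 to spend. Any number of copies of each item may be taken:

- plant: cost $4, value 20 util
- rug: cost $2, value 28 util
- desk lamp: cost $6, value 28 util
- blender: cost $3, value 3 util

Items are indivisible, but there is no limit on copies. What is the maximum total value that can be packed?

448 util

Best value-per-unit is rug at 28/2, and filling with it alone uses cost 16×2=32. No mix of the others beats 16×28 = 448.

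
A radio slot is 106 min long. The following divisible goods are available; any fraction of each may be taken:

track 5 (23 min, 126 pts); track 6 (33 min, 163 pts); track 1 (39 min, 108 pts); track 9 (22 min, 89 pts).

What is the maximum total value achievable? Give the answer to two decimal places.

Take in order of value per unit:
- track 5 (126/23 per unit): all 23 → value 126, running total 126.00
- track 6 (163/33 per unit): all 33 → value 163, running total 289.00
- track 9 (89/22 per unit): all 22 → value 89, running total 378.00
- track 1 (108/39 per unit): 28 of 39 → value 28×108/39 = 77.5385, running total 455.54
Total 455.54.

455.54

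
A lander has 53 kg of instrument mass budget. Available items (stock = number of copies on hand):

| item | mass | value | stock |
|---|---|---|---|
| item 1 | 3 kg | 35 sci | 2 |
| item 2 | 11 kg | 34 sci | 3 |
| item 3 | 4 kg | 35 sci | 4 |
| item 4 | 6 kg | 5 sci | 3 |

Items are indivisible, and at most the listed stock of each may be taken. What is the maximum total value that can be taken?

283 sci

Top feasible selections:
- 2×item 1 + 2×item 2 + 4×item 3 + 1×item 4: mass 50, value 283
- 2×item 1 + 2×item 2 + 4×item 3: mass 44, value 278
Best: 283 sci.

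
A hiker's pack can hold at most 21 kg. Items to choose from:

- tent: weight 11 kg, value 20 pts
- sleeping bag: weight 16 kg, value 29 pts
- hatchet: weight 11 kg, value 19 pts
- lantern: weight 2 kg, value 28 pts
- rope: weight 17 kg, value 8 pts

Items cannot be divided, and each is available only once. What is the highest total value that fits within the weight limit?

57 pts

This is a 0/1 knapsack; check combinations near the capacity.
- sleeping bag+lantern: weight 16+2=18, value 29+28=57
- tent+lantern: weight 11+2=13, value 20+28=48
- hatchet+lantern: weight 11+2=13, value 19+28=47
- lantern+rope: weight 2+17=19, value 28+8=36
Best: 57 pts.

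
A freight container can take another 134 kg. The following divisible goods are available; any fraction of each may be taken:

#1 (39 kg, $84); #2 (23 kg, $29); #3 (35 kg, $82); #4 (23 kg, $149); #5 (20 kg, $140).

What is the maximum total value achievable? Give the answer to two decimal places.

476.43

Take in order of value per unit:
- #5 (140/20 per unit): all 20 → value 140, running total 140.00
- #4 (149/23 per unit): all 23 → value 149, running total 289.00
- #3 (82/35 per unit): all 35 → value 82, running total 371.00
- #1 (84/39 per unit): all 39 → value 84, running total 455.00
- #2 (29/23 per unit): 17 of 23 → value 17×29/23 = 21.4348, running total 476.43
Total 476.43.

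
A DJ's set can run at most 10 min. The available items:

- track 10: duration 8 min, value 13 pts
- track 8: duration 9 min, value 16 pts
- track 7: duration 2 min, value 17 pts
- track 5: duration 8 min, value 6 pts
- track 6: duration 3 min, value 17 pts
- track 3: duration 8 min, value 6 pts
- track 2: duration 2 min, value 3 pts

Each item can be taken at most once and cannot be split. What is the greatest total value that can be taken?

37 pts

Check high-value combinations within 10 min:
- track 7+track 6+track 2: duration 2+3+2=7, value 17+17+3=37
- track 7+track 6: duration 2+3=5, value 17+17=34
- track 10+track 7: duration 8+2=10, value 13+17=30
Best: 37 pts.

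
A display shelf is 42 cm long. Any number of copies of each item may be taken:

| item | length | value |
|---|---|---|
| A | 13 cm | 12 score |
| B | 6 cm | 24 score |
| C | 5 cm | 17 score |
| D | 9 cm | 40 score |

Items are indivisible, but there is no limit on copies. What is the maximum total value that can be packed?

184 score

Best value-per-unit is D at 40/9; filling with it alone gives 4×40 = 160.
Optimal mix: 1×B + 4×D → length 42, value 184.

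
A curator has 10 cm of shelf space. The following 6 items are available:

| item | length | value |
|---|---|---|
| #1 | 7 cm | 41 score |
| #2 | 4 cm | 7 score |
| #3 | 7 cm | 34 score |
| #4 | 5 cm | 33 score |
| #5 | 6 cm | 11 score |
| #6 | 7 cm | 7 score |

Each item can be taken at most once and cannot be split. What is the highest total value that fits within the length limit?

Check high-value combinations within 10 cm:
- #1: length 7, value 41
- #2+#4: length 4+5=9, value 7+33=40
- #3: length 7, value 34
- #4: length 5, value 33
Best: 41 score.

41 score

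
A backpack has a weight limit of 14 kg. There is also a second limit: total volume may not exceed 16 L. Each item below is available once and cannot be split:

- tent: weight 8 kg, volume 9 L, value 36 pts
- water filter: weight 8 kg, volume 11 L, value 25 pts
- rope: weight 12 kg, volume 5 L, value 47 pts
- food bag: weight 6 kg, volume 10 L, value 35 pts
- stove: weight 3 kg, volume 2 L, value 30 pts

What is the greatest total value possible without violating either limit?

66 pts

Feasible sets respecting both limits:
- tent+stove: weight 11, volume 11, value 66
- food bag+stove: weight 9, volume 12, value 65
- water filter+stove: weight 11, volume 13, value 55
Best: 66 pts.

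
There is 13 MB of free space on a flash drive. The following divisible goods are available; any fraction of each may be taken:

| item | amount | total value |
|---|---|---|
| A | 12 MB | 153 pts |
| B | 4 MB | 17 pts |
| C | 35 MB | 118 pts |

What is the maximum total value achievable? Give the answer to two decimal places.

Take in order of value per unit:
- A (153/12 per unit): all 12 → value 153, running total 153.00
- B (17/4 per unit): 1 of 4 → value 1×17/4 = 4.2500, running total 157.25
Total 157.25.

157.25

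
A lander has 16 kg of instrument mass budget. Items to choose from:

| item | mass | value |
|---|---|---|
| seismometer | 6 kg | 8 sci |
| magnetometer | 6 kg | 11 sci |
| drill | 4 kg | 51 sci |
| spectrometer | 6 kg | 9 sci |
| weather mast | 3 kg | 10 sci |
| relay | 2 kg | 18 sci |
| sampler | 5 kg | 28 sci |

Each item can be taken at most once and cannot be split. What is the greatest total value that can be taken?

This is a 0/1 knapsack; check combinations near the capacity.
- drill+weather mast+relay+sampler: mass 4+3+2+5=14, value 51+10+18+28=107
- drill+relay+sampler: mass 4+2+5=11, value 51+18+28=97
- magnetometer+drill+weather mast+relay: mass 6+4+3+2=15, value 11+51+10+18=90
- magnetometer+drill+sampler: mass 6+4+5=15, value 11+51+28=90
- drill+weather mast+sampler: mass 4+3+5=12, value 51+10+28=89
Best: 107 sci.

107 sci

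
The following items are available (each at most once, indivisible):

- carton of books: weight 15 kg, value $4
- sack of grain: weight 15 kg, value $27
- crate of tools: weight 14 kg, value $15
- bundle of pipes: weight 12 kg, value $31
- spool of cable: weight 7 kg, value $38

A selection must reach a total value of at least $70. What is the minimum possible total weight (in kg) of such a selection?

33

Subsets with value ≥ 70, sorted by total weight:
- crate of tools+bundle of pipes+spool of cable: weight 33, value 84
- sack of grain+bundle of pipes+spool of cable: weight 34, value 96
- carton of books+bundle of pipes+spool of cable: weight 34, value 73
Minimum weight: 33 kg.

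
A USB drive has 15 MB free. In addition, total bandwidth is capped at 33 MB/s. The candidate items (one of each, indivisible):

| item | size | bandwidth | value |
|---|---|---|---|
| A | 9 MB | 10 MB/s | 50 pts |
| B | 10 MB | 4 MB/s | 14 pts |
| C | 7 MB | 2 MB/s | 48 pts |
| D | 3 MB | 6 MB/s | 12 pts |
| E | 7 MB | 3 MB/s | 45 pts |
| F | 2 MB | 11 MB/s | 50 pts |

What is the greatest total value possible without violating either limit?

112 pts

Feasible sets respecting both limits:
- A+D+F: size 14, bandwidth 27, value 112
- C+D+F: size 12, bandwidth 19, value 110
- D+E+F: size 12, bandwidth 20, value 107
- A+F: size 11, bandwidth 21, value 100
Best: 112 pts.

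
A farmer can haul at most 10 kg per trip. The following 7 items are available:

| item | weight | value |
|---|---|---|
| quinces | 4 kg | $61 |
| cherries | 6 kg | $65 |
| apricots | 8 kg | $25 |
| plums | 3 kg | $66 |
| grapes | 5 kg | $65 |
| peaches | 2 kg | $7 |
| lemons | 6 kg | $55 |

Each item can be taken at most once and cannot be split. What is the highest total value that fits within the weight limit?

Check high-value combinations within 10 kg:
- plums+grapes+peaches: weight 3+5+2=10, value 66+65+7=138
- quinces+plums+peaches: weight 4+3+2=9, value 61+66+7=134
- plums+grapes: weight 3+5=8, value 66+65=131
- cherries+plums: weight 6+3=9, value 65+66=131
Best: $138.

$138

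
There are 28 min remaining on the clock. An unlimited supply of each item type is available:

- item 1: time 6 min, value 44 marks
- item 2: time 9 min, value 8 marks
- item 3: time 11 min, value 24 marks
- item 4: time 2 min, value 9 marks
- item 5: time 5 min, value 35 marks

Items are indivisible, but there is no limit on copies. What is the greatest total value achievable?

202 marks

Best value-per-unit is item 1 at 44/6; filling with it alone gives 4×44 = 176.
Optimal mix: 3×item 1 + 2×item 5 → time 28, value 202.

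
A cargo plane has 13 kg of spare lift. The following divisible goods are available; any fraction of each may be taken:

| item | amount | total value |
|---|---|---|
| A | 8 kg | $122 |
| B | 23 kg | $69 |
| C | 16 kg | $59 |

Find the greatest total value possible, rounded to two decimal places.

140.44

Take in order of value per unit:
- A (122/8 per unit): all 8 → value 122, running total 122.00
- C (59/16 per unit): 5 of 16 → value 5×59/16 = 18.4375, running total 140.44
Total 140.44.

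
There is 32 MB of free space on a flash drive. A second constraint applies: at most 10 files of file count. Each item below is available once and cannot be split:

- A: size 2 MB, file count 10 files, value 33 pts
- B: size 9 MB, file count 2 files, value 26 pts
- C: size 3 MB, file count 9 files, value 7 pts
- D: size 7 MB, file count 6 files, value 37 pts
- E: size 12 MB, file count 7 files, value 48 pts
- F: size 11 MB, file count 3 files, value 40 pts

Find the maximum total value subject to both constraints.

Feasible sets respecting both limits:
- E+F: size 23, file count 10, value 88
- D+F: size 18, file count 9, value 77
- B+E: size 21, file count 9, value 74
- B+F: size 20, file count 5, value 66
Best: 88 pts.

88 pts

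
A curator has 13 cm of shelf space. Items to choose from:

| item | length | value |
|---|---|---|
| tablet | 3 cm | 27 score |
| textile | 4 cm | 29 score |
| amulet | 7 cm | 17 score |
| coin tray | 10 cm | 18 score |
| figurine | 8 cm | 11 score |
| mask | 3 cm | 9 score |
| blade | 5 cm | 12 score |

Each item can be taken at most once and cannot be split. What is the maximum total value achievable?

Check high-value combinations within 13 cm:
- tablet+textile+blade: length 3+4+5=12, value 27+29+12=68
- tablet+textile+mask: length 3+4+3=10, value 27+29+9=65
- tablet+textile: length 3+4=7, value 27+29=56
- tablet+amulet+mask: length 3+7+3=13, value 27+17+9=53
Best: 68 score.

68 score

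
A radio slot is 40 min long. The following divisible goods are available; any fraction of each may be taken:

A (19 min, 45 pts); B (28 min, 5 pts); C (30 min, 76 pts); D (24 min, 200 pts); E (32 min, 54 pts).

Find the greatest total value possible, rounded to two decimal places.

Take in order of value per unit:
- D (200/24 per unit): all 24 → value 200, running total 200.00
- C (76/30 per unit): 16 of 30 → value 16×76/30 = 40.5333, running total 240.53
Total 240.53.

240.53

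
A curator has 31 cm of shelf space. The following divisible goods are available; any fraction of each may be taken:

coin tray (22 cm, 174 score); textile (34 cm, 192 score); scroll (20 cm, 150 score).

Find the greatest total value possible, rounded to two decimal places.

Take in order of value per unit:
- coin tray (174/22 per unit): all 22 → value 174, running total 174.00
- scroll (150/20 per unit): 9 of 20 → value 9×150/20 = 67.5000, running total 241.50
Total 241.50.

241.50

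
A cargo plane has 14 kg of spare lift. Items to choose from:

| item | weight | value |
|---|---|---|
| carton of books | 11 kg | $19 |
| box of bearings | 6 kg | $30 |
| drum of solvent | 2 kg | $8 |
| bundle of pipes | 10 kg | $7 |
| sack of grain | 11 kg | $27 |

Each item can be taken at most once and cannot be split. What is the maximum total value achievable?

$38

Check high-value combinations within 14 kg:
- box of bearings+drum of solvent: weight 6+2=8, value 30+8=38
- drum of solvent+sack of grain: weight 2+11=13, value 8+27=35
- box of bearings: weight 6, value 30
- sack of grain: weight 11, value 27
- carton of books+drum of solvent: weight 11+2=13, value 19+8=27
Best: $38.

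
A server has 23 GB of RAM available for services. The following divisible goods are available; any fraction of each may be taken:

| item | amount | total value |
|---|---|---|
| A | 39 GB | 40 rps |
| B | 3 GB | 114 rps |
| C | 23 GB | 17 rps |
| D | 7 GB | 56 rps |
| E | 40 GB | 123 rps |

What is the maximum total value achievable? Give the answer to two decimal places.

Take in order of value per unit:
- B (114/3 per unit): all 3 → value 114, running total 114.00
- D (56/7 per unit): all 7 → value 56, running total 170.00
- E (123/40 per unit): 13 of 40 → value 13×123/40 = 39.9750, running total 209.98
Total 209.98.

209.98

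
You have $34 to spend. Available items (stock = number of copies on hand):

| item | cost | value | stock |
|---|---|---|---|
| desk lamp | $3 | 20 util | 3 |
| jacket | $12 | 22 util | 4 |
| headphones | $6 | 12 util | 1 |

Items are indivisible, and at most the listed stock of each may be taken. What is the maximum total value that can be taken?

Best selections within cost 34 and stock limits:
- 3×desk lamp + 2×jacket: cost 33, value 104
- 3×desk lamp + 1×jacket + 1×headphones: cost 27, value 94
Best: 104 util.

104 util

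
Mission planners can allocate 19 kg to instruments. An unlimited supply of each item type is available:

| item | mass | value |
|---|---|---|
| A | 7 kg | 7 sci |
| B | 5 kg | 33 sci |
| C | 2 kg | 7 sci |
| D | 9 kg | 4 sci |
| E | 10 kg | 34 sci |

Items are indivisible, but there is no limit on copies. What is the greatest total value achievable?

113 sci

Best value-per-unit is B at 33/5; filling with it alone gives 3×33 = 99.
Optimal mix: 3×B + 2×C → mass 19, value 113.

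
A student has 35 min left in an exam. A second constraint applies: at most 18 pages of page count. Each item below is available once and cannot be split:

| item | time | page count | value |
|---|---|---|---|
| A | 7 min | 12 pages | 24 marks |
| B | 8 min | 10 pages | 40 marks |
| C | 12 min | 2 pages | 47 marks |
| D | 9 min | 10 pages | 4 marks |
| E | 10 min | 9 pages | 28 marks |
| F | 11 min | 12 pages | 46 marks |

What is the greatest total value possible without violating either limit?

93 marks

Feasible sets respecting both limits:
- C+F: time 23, page count 14, value 93
- B+C: time 20, page count 12, value 87
- C+E: time 22, page count 11, value 75
- A+C: time 19, page count 14, value 71
Best: 93 marks.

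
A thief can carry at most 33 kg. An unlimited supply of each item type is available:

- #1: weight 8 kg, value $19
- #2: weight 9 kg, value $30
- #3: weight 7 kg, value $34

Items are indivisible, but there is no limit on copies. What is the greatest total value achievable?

$136

Best value-per-unit is #3 at 34/7, and filling with it alone uses weight 4×7=28. No mix of the others beats 4×34 = 136.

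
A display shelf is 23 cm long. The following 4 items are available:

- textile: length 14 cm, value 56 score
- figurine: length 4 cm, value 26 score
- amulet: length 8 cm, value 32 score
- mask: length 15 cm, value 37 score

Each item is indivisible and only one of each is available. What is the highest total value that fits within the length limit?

88 score

This is a 0/1 knapsack; check combinations near the capacity.
- textile+amulet: length 14+8=22, value 56+32=88
- textile+figurine: length 14+4=18, value 56+26=82
- amulet+mask: length 8+15=23, value 32+37=69
- figurine+mask: length 4+15=19, value 26+37=63
Best: 88 score.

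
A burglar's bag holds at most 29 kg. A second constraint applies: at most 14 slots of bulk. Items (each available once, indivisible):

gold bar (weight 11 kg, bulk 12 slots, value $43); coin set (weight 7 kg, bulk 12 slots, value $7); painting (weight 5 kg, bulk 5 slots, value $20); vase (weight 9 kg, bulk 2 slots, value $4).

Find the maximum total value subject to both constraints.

$47

Feasible sets respecting both limits:
- gold bar+vase: weight 20, bulk 14, value 47
- gold bar: weight 11, bulk 12, value 43
- painting+vase: weight 14, bulk 7, value 24
- painting: weight 5, bulk 5, value 20
Best: $47.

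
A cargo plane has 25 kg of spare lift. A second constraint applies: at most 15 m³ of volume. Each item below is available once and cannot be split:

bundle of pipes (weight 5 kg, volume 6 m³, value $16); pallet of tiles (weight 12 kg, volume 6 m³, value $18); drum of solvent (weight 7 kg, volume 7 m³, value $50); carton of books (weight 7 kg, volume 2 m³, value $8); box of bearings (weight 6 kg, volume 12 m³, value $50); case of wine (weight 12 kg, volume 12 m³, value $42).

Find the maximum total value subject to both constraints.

$74

Feasible sets respecting both limits:
- bundle of pipes+drum of solvent+carton of books: weight 19, volume 15, value 74
- pallet of tiles+drum of solvent: weight 19, volume 13, value 68
- bundle of pipes+drum of solvent: weight 12, volume 13, value 66
Best: $74.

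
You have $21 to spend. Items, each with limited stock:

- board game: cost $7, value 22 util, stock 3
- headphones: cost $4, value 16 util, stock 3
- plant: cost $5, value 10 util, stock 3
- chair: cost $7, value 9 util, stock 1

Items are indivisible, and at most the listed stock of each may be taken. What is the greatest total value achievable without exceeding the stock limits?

Best selections within cost 21 and stock limits:
- 1×board game + 3×headphones: cost 19, value 70
- 3×board game: cost 21, value 66
- 1×board game + 2×headphones + 1×plant: cost 20, value 64
- 2×board game + 1×headphones: cost 18, value 60
Best: 70 util.

70 util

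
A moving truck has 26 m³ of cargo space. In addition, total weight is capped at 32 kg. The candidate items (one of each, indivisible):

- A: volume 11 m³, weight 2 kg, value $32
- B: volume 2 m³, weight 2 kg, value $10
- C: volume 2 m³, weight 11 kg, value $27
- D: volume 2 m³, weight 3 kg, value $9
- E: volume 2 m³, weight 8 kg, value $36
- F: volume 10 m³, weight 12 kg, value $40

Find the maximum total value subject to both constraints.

Feasible sets respecting both limits:
- A+B+E+F: volume 25, weight 24, value 118
- A+D+E+F: volume 25, weight 25, value 117
- A+B+C+D+E: volume 19, weight 26, value 114
Best: $118.

$118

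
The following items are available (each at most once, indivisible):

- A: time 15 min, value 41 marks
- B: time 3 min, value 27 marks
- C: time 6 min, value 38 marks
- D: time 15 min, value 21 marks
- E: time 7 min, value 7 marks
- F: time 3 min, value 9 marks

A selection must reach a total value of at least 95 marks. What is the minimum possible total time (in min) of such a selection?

24

Subsets with value ≥ 95, sorted by total time:
- A+B+C: time 24, value 106
- A+B+C+F: time 27, value 115
Minimum time: 24 min.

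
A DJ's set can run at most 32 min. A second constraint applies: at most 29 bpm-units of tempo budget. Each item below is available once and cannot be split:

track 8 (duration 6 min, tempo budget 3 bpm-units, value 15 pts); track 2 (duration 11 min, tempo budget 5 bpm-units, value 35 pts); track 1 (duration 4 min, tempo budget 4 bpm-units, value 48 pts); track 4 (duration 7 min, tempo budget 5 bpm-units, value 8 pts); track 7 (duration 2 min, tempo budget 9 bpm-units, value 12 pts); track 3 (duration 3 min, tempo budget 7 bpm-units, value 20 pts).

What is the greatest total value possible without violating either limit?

Feasible sets respecting both limits:
- track 8+track 2+track 1+track 7+track 3: duration 26, tempo budget 28, value 130
- track 8+track 2+track 1+track 4+track 3: duration 31, tempo budget 24, value 126
- track 8+track 2+track 1+track 4+track 7: duration 30, tempo budget 26, value 118
- track 8+track 2+track 1+track 3: duration 24, tempo budget 19, value 118
Best: 130 pts.

130 pts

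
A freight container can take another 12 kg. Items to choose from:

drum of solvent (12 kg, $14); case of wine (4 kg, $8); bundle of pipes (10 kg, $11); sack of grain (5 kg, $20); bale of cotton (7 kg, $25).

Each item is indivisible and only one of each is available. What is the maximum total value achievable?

Check high-value combinations within 12 kg:
- sack of grain+bale of cotton: weight 5+7=12, value 20+25=45
- case of wine+bale of cotton: weight 4+7=11, value 8+25=33
- case of wine+sack of grain: weight 4+5=9, value 8+20=28
- bale of cotton: weight 7, value 25
- sack of grain: weight 5, value 20
Best: $45.

$45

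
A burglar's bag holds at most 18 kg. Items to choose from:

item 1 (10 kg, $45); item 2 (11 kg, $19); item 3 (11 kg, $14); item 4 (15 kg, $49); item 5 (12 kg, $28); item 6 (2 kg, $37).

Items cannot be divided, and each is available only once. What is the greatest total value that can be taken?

Check high-value combinations within 18 kg:
- item 4+item 6: weight 15+2=17, value 49+37=86
- item 1+item 6: weight 10+2=12, value 45+37=82
- item 5+item 6: weight 12+2=14, value 28+37=65
Best: $86.

$86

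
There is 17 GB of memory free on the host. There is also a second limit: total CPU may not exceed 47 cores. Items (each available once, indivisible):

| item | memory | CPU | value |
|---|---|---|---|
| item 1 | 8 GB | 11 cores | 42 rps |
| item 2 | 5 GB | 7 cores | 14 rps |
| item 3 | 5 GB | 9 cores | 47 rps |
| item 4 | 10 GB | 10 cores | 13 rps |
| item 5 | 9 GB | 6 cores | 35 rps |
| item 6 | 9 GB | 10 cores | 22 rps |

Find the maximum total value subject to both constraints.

Feasible sets respecting both limits:
- item 1+item 3: memory 13, CPU 20, value 89
- item 3+item 5: memory 14, CPU 15, value 82
- item 1+item 5: memory 17, CPU 17, value 77
- item 3+item 6: memory 14, CPU 19, value 69
Best: 89 rps.

89 rps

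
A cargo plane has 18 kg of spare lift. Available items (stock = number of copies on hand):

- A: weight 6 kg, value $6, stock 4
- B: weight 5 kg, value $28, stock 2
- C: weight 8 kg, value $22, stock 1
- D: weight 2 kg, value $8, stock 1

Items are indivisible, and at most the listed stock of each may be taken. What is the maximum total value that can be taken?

Best selections within weight 18 and stock limits:
- 2×B + 1×C: weight 18, value 78
- 1×A + 2×B + 1×D: weight 18, value 70
- 2×B + 1×D: weight 12, value 64
- 1×A + 2×B: weight 16, value 62
Best: $78.

$78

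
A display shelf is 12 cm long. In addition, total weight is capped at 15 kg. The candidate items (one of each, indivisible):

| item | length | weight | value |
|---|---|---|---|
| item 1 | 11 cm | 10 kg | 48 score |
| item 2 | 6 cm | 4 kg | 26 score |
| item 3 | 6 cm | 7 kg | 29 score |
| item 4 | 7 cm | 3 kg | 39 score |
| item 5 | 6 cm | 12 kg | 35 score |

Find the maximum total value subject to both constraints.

55 score

Feasible sets respecting both limits:
- item 2+item 3: length 12, weight 11, value 55
- item 1: length 11, weight 10, value 48
- item 4: length 7, weight 3, value 39
Best: 55 score.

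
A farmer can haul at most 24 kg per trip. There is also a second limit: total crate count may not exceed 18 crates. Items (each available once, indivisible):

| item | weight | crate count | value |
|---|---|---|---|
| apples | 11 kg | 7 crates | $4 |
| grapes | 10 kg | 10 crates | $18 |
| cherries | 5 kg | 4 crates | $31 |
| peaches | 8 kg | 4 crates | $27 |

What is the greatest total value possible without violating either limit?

Feasible sets respecting both limits:
- grapes+cherries+peaches: weight 23, crate count 18, value 76
- apples+cherries+peaches: weight 24, crate count 15, value 62
- cherries+peaches: weight 13, crate count 8, value 58
Best: $76.

$76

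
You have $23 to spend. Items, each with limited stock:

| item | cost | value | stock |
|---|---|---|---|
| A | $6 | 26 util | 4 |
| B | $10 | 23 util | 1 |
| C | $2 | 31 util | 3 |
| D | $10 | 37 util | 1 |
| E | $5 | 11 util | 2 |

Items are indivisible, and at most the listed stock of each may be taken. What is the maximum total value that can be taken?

156 util

Top feasible selections:
- 1×A + 3×C + 1×D: cost 22, value 156
- 2×A + 3×C + 1×E: cost 23, value 156
Best: 156 util.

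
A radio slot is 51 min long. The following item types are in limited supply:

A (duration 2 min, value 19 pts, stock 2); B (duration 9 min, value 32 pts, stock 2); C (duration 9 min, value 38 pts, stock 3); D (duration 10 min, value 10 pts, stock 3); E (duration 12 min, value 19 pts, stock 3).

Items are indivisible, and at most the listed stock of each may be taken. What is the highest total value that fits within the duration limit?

216 pts

Top feasible selections:
- 2×A + 2×B + 3×C: duration 49, value 216
- 1×A + 2×B + 3×C: duration 47, value 197
Best: 216 pts.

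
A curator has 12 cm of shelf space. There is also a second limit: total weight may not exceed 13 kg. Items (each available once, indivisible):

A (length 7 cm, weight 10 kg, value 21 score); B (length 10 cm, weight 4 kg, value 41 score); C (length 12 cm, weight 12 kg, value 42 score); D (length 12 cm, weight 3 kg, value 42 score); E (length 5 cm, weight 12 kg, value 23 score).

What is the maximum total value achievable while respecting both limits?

Feasible sets respecting both limits:
- C: length 12, weight 12, value 42
- D: length 12, weight 3, value 42
- B: length 10, weight 4, value 41
- E: length 5, weight 12, value 23
Best: 42 score.

42 score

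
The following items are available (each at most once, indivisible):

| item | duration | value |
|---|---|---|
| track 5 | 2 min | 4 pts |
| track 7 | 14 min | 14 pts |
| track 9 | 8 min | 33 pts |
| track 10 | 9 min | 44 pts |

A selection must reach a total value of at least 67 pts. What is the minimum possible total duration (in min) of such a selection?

Subsets with value ≥ 67, sorted by total duration:
- track 9+track 10: duration 17, value 77
- track 5+track 9+track 10: duration 19, value 81
- track 7+track 9+track 10: duration 31, value 91
- track 5+track 7+track 9+track 10: duration 33, value 95
Minimum duration: 17 min.

17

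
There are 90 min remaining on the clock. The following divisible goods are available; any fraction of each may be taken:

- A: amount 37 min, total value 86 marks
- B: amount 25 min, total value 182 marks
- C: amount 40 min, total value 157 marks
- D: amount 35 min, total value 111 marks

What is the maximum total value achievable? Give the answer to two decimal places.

418.29

Take in order of value per unit:
- B (182/25 per unit): all 25 → value 182, running total 182.00
- C (157/40 per unit): all 40 → value 157, running total 339.00
- D (111/35 per unit): 25 of 35 → value 25×111/35 = 79.2857, running total 418.29
Total 418.29.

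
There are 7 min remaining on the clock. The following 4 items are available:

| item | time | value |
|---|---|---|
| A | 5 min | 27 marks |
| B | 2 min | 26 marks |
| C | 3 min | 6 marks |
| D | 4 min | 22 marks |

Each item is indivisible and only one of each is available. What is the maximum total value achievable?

Check high-value combinations within 7 min:
- A+B: time 5+2=7, value 27+26=53
- B+D: time 2+4=6, value 26+22=48
- B+C: time 2+3=5, value 26+6=32
Best: 53 marks.

53 marks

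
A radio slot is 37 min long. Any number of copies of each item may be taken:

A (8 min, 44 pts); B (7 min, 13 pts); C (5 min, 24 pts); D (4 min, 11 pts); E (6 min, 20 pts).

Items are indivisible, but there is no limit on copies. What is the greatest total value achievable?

200 pts

Best value-per-unit is A at 44/8; filling with it alone gives 4×44 = 176.
Optimal mix: 4×A + 1×C → duration 37, value 200.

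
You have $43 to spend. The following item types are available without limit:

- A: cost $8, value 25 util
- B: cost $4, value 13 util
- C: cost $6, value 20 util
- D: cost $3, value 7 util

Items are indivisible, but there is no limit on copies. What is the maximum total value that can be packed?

140 util

Best value-per-unit is C at 20/6; filling with it alone gives 7×20 = 140.
Optimal mix: 1×B + 6×C + 1×D → cost 43, value 140.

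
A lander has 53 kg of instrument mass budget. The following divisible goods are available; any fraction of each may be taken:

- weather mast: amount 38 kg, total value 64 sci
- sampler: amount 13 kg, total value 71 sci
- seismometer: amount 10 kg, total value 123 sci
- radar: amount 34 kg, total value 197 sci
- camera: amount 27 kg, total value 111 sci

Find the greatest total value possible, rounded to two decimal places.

369.15

Take in order of value per unit:
- seismometer (123/10 per unit): all 10 → value 123, running total 123.00
- radar (197/34 per unit): all 34 → value 197, running total 320.00
- sampler (71/13 per unit): 9 of 13 → value 9×71/13 = 49.1538, running total 369.15
Total 369.15.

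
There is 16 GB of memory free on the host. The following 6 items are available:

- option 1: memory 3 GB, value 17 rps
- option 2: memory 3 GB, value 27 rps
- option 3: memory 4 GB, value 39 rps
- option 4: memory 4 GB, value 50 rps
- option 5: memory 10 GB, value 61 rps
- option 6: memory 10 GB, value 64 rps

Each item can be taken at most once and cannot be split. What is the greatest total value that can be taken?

Check high-value combinations within 16 GB:
- option 1+option 2+option 3+option 4: memory 3+3+4+4=14, value 17+27+39+50=133
- option 2+option 3+option 4: memory 3+4+4=11, value 27+39+50=116
- option 4+option 6: memory 4+10=14, value 50+64=114
Best: 133 rps.

133 rps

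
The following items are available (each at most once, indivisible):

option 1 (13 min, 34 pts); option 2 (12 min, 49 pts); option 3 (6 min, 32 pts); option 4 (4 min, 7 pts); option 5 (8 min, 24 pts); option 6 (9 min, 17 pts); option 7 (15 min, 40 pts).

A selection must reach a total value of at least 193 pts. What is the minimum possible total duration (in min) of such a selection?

Subsets with value ≥ 193, sorted by total duration:
- option 1+option 2+option 3+option 5+option 6+option 7: duration 63, value 196
- option 1+option 2+option 3+option 4+option 5+option 6+option 7: duration 67, value 203
Minimum duration: 63 min.

63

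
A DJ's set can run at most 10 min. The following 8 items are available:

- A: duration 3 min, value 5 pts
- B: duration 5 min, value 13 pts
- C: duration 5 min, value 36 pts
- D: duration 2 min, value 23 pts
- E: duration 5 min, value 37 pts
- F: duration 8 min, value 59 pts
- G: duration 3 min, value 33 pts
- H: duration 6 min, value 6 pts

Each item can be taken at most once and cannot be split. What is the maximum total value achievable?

Check high-value combinations within 10 min:
- D+E+G: duration 2+5+3=10, value 23+37+33=93
- C+D+G: duration 5+2+3=10, value 36+23+33=92
- D+F: duration 2+8=10, value 23+59=82
- C+E: duration 5+5=10, value 36+37=73
- E+G: duration 5+3=8, value 37+33=70
Best: 93 pts.

93 pts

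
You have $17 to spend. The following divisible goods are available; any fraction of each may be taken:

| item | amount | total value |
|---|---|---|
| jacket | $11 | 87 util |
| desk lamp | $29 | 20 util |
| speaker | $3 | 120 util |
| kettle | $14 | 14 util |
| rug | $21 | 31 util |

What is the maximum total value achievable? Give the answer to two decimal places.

211.43

Take in order of value per unit:
- speaker (120/3 per unit): all 3 → value 120, running total 120.00
- jacket (87/11 per unit): all 11 → value 87, running total 207.00
- rug (31/21 per unit): 3 of 21 → value 3×31/21 = 4.4286, running total 211.43
Total 211.43.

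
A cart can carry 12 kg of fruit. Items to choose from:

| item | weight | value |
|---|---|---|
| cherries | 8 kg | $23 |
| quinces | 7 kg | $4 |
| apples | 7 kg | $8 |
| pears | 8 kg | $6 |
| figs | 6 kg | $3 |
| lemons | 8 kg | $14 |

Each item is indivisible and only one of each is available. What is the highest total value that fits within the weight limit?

Check high-value combinations within 12 kg:
- cherries: weight 8, value 23
- lemons: weight 8, value 14
- apples: weight 7, value 8
Best: $23.

$23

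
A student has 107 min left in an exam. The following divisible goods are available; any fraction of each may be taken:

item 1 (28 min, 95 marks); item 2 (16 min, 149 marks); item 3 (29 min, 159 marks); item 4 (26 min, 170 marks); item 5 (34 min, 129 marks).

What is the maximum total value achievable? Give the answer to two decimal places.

613.79

Take in order of value per unit:
- item 2 (149/16 per unit): all 16 → value 149, running total 149.00
- item 4 (170/26 per unit): all 26 → value 170, running total 319.00
- item 3 (159/29 per unit): all 29 → value 159, running total 478.00
- item 5 (129/34 per unit): all 34 → value 129, running total 607.00
- item 1 (95/28 per unit): 2 of 28 → value 2×95/28 = 6.7857, running total 613.79
Total 613.79.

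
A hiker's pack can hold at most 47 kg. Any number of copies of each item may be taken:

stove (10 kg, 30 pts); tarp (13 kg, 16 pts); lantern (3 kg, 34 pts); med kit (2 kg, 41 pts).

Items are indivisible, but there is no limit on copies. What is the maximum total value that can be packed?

Best value-per-unit is med kit at 41/2, and filling with it alone uses weight 23×2=46. No mix of the others beats 23×41 = 943.

943 pts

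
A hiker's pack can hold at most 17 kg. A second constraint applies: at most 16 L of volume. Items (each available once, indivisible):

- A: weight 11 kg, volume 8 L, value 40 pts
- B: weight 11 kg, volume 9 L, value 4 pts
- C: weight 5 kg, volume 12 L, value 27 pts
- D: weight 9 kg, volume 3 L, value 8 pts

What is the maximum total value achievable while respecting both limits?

Feasible sets respecting both limits:
- A: weight 11, volume 8, value 40
- C+D: weight 14, volume 15, value 35
- C: weight 5, volume 12, value 27
Best: 40 pts.

40 pts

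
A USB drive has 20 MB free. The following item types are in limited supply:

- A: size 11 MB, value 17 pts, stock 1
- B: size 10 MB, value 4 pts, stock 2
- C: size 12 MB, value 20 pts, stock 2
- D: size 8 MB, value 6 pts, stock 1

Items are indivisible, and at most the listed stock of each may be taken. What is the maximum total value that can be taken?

Top feasible selections:
- 1×C + 1×D: size 20, value 26
- 1×A + 1×D: size 19, value 23
- 1×C: size 12, value 20
- 1×A: size 11, value 17
Best: 26 pts.

26 pts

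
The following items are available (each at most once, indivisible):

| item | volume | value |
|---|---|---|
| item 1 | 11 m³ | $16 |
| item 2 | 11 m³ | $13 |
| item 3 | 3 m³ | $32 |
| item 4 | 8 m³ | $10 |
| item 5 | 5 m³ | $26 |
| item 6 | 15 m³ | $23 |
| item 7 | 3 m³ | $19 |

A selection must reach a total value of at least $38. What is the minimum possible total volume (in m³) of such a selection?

6

Subsets with value ≥ 38, sorted by total volume:
- item 3+item 7: volume 6, value 51
- item 3+item 5: volume 8, value 58
- item 5+item 7: volume 8, value 45
- item 3+item 5+item 7: volume 11, value 77
Minimum volume: 6 m³.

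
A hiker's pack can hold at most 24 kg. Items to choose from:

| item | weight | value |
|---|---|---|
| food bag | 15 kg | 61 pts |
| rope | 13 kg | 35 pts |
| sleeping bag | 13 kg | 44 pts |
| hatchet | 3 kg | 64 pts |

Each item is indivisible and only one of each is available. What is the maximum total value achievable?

125 pts

This is a 0/1 knapsack; check combinations near the capacity.
- food bag+hatchet: weight 15+3=18, value 61+64=125
- sleeping bag+hatchet: weight 13+3=16, value 44+64=108
- rope+hatchet: weight 13+3=16, value 35+64=99
Best: 125 pts.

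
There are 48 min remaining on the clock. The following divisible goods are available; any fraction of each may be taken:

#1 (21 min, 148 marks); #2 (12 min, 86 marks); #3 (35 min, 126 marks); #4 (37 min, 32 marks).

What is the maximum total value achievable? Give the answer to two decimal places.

288.00

Take in order of value per unit:
- #2 (86/12 per unit): all 12 → value 86, running total 86.00
- #1 (148/21 per unit): all 21 → value 148, running total 234.00
- #3 (126/35 per unit): 15 of 35 → value 15×126/35 = 54.0000, running total 288.00
Total 288.00.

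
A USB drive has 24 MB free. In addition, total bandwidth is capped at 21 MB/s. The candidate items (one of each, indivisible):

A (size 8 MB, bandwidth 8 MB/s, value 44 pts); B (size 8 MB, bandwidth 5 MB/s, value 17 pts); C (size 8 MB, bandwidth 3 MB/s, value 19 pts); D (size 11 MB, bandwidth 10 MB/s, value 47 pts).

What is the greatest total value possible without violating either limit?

Feasible sets respecting both limits:
- A+D: size 19, bandwidth 18, value 91
- A+B+C: size 24, bandwidth 16, value 80
- C+D: size 19, bandwidth 13, value 66
- B+D: size 19, bandwidth 15, value 64
Best: 91 pts.

91 pts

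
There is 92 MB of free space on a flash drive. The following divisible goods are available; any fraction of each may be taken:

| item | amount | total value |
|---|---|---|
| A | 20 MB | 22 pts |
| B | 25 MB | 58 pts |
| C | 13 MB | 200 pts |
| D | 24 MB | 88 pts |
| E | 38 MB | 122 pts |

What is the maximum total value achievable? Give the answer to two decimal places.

Take in order of value per unit:
- C (200/13 per unit): all 13 → value 200, running total 200.00
- D (88/24 per unit): all 24 → value 88, running total 288.00
- E (122/38 per unit): all 38 → value 122, running total 410.00
- B (58/25 per unit): 17 of 25 → value 17×58/25 = 39.4400, running total 449.44
Total 449.44.

449.44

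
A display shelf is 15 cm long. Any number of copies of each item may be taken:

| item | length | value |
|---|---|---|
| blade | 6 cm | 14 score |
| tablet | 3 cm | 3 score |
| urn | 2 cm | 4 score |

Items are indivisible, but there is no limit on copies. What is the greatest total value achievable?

32 score

Best value-per-unit is blade at 14/6; filling with it alone gives 2×14 = 28.
Optimal mix: 2×blade + 1×urn → length 14, value 32.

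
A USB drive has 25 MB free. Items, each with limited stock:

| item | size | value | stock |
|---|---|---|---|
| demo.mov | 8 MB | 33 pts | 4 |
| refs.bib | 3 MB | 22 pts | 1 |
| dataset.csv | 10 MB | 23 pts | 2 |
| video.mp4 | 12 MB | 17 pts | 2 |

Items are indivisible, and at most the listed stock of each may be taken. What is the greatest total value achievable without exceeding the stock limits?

Best selections within size 25 and stock limits:
- 3×demo.mov: size 24, value 99
- 2×demo.mov + 1×refs.bib: size 19, value 88
Best: 99 pts.

99 pts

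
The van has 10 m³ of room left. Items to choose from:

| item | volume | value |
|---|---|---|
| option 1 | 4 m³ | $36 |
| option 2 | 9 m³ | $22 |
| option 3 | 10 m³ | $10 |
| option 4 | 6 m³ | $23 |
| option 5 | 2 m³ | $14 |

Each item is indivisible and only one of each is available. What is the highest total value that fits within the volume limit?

$59

This is a 0/1 knapsack; check combinations near the capacity.
- option 1+option 4: volume 4+6=10, value 36+23=59
- option 1+option 5: volume 4+2=6, value 36+14=50
- option 4+option 5: volume 6+2=8, value 23+14=37
- option 1: volume 4, value 36
- option 4: volume 6, value 23
Best: $59.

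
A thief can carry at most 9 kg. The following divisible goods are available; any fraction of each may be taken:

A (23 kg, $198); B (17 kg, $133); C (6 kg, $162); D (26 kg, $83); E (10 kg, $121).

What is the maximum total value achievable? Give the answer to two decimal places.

198.30

Take in order of value per unit:
- C (162/6 per unit): all 6 → value 162, running total 162.00
- E (121/10 per unit): 3 of 10 → value 3×121/10 = 36.3000, running total 198.30
Total 198.30.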